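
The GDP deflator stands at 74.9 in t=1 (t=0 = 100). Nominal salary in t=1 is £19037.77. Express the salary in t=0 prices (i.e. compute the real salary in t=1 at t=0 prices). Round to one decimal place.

25417.6

Real = Nominal ÷ (Index/100) = 19037.77 ÷ (74.9/100)
     = 19037.77 ÷ 0.749 = 25417.5834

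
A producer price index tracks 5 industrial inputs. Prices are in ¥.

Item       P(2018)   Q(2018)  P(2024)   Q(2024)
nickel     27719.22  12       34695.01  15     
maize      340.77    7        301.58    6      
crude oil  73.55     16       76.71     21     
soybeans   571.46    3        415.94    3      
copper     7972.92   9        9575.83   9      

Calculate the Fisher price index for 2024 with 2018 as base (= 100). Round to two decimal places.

Laspeyres component (base-period weights):
ΣP(2024)Q(2018) = 34695.01×12 + 301.58×7 + 76.71×16 + 415.94×3 + 9575.83×9 = 416340.12 + 2111.06 + 1227.36 + 1247.82 + 86182.47 = 507108.83
ΣP(2018)Q(2018) = 27719.22×12 + 340.77×7 + 73.55×16 + 571.46×3 + 7972.92×9 = 332630.64 + 2385.39 + 1176.8 + 1714.38 + 71756.28 = 409663.49
L = 507108.83 / 409663.49 × 100 = 123.7867
Paasche component (current-period weights):
ΣP(2024)Q(2024) = 34695.01×15 + 301.58×6 + 76.71×21 + 415.94×3 + 9575.83×9 = 520425.15 + 1809.48 + 1610.91 + 1247.82 + 86182.47 = 611275.83
ΣP(2018)Q(2024) = 27719.22×15 + 340.77×6 + 73.55×21 + 571.46×3 + 7972.92×9 = 415788.3 + 2044.62 + 1544.55 + 1714.38 + 71756.28 = 492848.13
P = 611275.83 / 492848.13 × 100 = 124.0292
Fisher = √(L × P) = √(123.7867 × 124.0292) = 123.9079

123.91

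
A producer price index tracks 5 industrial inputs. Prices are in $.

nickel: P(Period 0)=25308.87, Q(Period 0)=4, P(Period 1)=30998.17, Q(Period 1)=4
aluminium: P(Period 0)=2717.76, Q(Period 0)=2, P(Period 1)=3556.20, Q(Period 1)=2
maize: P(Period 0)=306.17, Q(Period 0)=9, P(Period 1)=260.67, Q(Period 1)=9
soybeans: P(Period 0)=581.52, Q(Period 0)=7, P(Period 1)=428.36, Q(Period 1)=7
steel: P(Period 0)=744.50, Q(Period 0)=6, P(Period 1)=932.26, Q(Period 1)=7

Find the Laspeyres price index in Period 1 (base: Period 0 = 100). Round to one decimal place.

Laspeyres price index uses base-period quantities as weights.
ΣP(Period 1)·Q(Period 0) = 30998.17×4 + 3556.20×2 + 260.67×9 + 428.36×7 + 932.26×6 = 123992.68 + 7112.4 + 2346.03 + 2998.52 + 5593.56 = 142043.19
ΣP(Period 0)·Q(Period 0) = 25308.87×4 + 2717.76×2 + 306.17×9 + 581.52×7 + 744.50×6 = 101235.48 + 5435.52 + 2755.53 + 4070.64 + 4467 = 117964.17
Index = 142043.19 / 117964.17 × 100 = 120.4121

120.4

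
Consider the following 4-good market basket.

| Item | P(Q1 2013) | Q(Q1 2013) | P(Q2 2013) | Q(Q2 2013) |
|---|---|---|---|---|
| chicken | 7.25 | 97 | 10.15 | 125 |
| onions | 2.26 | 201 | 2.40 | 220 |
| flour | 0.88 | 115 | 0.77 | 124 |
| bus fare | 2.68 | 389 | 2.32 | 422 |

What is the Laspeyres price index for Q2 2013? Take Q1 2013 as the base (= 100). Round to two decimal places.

Laspeyres price index uses base-period quantities as weights.
ΣP(Q2 2013)·Q(Q1 2013) = 10.15×97 + 2.40×201 + 0.77×115 + 2.32×389 = 984.55 + 482.4 + 88.55 + 902.48 = 2457.98
ΣP(Q1 2013)·Q(Q1 2013) = 7.25×97 + 2.26×201 + 0.88×115 + 2.68×389 = 703.25 + 454.26 + 101.2 + 1042.52 = 2301.23
Index = 2457.98 / 2301.23 × 100 = 106.8116

106.81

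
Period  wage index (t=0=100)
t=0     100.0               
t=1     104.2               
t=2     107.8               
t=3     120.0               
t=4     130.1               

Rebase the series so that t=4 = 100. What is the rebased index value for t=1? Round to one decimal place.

80.1

Rebased(t=1) = 104.2 / 130.1 × 100 = 80.0922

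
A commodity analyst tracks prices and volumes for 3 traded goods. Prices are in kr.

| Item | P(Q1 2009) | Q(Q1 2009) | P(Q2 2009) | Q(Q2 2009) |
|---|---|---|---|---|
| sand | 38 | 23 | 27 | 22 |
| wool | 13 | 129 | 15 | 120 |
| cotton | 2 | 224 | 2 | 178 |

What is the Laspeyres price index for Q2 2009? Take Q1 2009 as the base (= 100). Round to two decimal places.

100.17

Laspeyres price index uses base-period quantities as weights.
ΣP(Q2 2009)·Q(Q1 2009) = 27×23 + 15×129 + 2×224 = 621 + 1935 + 448 = 3004
ΣP(Q1 2009)·Q(Q1 2009) = 38×23 + 13×129 + 2×224 = 874 + 1677 + 448 = 2999
Index = 3004 / 2999 × 100 = 100.1667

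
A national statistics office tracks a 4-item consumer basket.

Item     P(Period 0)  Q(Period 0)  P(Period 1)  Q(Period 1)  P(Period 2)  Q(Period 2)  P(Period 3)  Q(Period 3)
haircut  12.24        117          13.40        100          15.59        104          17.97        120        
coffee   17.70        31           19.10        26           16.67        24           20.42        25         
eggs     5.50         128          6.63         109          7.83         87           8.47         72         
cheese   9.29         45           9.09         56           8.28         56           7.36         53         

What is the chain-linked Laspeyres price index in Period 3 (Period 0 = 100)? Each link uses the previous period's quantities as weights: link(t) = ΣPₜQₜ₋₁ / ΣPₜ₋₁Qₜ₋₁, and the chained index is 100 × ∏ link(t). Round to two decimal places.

131.63

Link Period 0→Period 1:
ΣP(Period 1)Q(Period 0) = 13.40×117 + 19.10×31 + 6.63×128 + 9.09×45 = 1567.8 + 592.1 + 848.64 + 409.05 = 3417.59
ΣP(Period 0)Q(Period 0) = 12.24×117 + 17.70×31 + 5.50×128 + 9.29×45 = 1432.08 + 548.7 + 704 + 418.05 = 3102.83
link = 3417.59/3102.83 = 1.101443
Link Period 1→Period 2:
ΣP(Period 2)Q(Period 1) = 15.59×100 + 16.67×26 + 7.83×109 + 8.28×56 = 1559 + 433.42 + 853.47 + 463.68 = 3309.57
ΣP(Period 1)Q(Period 1) = 13.40×100 + 19.10×26 + 6.63×109 + 9.09×56 = 1340 + 496.6 + 722.67 + 509.04 = 3068.31
link = 3309.57/3068.31 = 1.078630
Link Period 2→Period 3:
ΣP(Period 3)Q(Period 2) = 17.97×104 + 20.42×24 + 8.47×87 + 7.36×56 = 1868.88 + 490.08 + 736.89 + 412.16 = 3508.01
ΣP(Period 2)Q(Period 2) = 15.59×104 + 16.67×24 + 7.83×87 + 8.28×56 = 1621.36 + 400.08 + 681.21 + 463.68 = 3166.33
link = 3508.01/3166.33 = 1.107910
Chained index = 100 × 1.101443 × 1.078630 × 1.107910 = 131.6252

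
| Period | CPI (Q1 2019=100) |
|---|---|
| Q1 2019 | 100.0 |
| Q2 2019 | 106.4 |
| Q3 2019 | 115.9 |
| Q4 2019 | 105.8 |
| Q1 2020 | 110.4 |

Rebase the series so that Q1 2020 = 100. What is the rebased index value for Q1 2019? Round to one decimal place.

Rebased(Q1 2019) = 100.0 / 110.4 × 100 = 90.5797

90.6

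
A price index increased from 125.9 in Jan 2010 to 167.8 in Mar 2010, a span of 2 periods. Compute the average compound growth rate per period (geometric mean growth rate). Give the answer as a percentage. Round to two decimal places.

Growth factor = (167.8/125.9)^(1/2) = (1.332804)^(1/2) = 1.154471
Growth rate = 1.154471 − 1 = 0.154471 = 15.4471%

15.45%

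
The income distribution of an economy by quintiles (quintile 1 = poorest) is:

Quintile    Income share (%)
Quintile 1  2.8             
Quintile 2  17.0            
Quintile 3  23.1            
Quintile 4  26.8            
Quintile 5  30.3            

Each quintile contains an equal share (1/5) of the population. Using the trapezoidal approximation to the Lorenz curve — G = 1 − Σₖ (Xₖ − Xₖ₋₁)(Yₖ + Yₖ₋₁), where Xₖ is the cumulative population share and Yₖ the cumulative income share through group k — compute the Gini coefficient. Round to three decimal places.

0.259

Cumulative income shares Yₖ: 0.0280, 0.1980, 0.4290, 0.6970, 1.0000
Σ (Xₖ−Xₖ₋₁)(Yₖ+Yₖ₋₁) = (1/5)(0.0280+0.0000) + (1/5)(0.1980+0.0280) + (1/5)(0.4290+0.1980) + (1/5)(0.6970+0.4290) + (1/5)(1.0000+0.6970)
  = 0.0056 + 0.0452 + 0.1254 + 0.2252 + 0.3394 = 0.7408
G = 1 − 0.7408 = 0.2592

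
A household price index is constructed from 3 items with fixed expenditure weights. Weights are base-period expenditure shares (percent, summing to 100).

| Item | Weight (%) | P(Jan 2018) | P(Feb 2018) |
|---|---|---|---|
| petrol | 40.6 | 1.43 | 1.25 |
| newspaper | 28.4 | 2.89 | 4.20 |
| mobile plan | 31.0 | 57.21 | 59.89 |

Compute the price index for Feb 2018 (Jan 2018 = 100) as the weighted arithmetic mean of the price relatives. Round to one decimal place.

109.2

petrol: 40.6 × (1.25/1.43) = 40.6 × 0.874126 = 35.4895
newspaper: 28.4 × (4.20/2.89) = 28.4 × 1.453287 = 41.2734
mobile plan: 31.0 × (59.89/57.21) = 31.0 × 1.046845 = 32.4522
Index = Σ wᵢ·(p₁ᵢ/p₀ᵢ) = 35.4895 + 41.2734 + 32.4522 = 109.2151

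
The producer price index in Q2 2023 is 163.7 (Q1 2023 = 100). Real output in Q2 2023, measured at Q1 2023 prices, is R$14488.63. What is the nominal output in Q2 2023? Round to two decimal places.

23717.89

Nominal = Real × (Index/100) = 14488.63 × (163.7/100)
        = 14488.63 × 1.637 = 23717.8873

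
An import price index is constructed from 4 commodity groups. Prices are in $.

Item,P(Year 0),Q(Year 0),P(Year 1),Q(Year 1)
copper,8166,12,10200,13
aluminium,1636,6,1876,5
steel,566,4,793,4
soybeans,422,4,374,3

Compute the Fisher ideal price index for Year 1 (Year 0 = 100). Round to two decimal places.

Laspeyres component (base-period weights):
ΣP(Year 1)Q(Year 0) = 10200×12 + 1876×6 + 793×4 + 374×4 = 122400 + 11256 + 3172 + 1496 = 138324
ΣP(Year 0)Q(Year 0) = 8166×12 + 1636×6 + 566×4 + 422×4 = 97992 + 9816 + 2264 + 1688 = 111760
L = 138324 / 111760 × 100 = 123.7688
Paasche component (current-period weights):
ΣP(Year 1)Q(Year 1) = 10200×13 + 1876×5 + 793×4 + 374×3 = 132600 + 9380 + 3172 + 1122 = 146274
ΣP(Year 0)Q(Year 1) = 8166×13 + 1636×5 + 566×4 + 422×3 = 106158 + 8180 + 2264 + 1266 = 117868
P = 146274 / 117868 × 100 = 124.0998
Fisher = √(L × P) = √(123.7688 × 124.0998) = 123.9342

123.93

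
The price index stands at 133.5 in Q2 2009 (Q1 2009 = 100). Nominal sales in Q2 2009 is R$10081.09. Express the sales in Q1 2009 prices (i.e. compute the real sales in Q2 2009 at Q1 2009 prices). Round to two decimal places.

Real = Nominal ÷ (Index/100) = 10081.09 ÷ (133.5/100)
     = 10081.09 ÷ 1.335 = 7551.3783

7551.38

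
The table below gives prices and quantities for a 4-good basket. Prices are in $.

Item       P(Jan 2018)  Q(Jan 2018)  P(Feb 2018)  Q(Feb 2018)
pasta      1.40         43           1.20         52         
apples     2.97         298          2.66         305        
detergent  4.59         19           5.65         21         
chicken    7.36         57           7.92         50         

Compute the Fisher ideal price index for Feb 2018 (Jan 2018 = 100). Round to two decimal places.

Laspeyres component (base-period weights):
ΣP(Feb 2018)Q(Jan 2018) = 1.20×43 + 2.66×298 + 5.65×19 + 7.92×57 = 51.6 + 792.68 + 107.35 + 451.44 = 1403.07
ΣP(Jan 2018)Q(Jan 2018) = 1.40×43 + 2.97×298 + 4.59×19 + 7.36×57 = 60.2 + 885.06 + 87.21 + 419.52 = 1451.99
L = 1403.07 / 1451.99 × 100 = 96.6308
Paasche component (current-period weights):
ΣP(Feb 2018)Q(Feb 2018) = 1.20×52 + 2.66×305 + 5.65×21 + 7.92×50 = 62.4 + 811.3 + 118.65 + 396 = 1388.35
ΣP(Jan 2018)Q(Feb 2018) = 1.40×52 + 2.97×305 + 4.59×21 + 7.36×50 = 72.8 + 905.85 + 96.39 + 368 = 1443.04
P = 1388.35 / 1443.04 × 100 = 96.2101
Fisher = √(L × P) = √(96.6308 × 96.2101) = 96.4202

96.42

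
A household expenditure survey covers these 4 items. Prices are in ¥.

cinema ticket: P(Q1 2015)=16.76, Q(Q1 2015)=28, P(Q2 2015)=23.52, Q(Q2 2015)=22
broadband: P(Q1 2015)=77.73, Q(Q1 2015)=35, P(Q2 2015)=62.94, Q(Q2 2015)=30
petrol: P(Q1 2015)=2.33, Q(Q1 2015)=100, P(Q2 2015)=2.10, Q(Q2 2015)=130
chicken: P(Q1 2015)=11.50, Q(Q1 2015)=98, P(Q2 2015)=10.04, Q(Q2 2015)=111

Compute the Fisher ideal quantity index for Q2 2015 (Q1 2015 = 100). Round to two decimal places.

93.80

Laspeyres component (base-period weights):
ΣP(Q1 2015)Q(Q2 2015) = 16.76×22 + 77.73×30 + 2.33×130 + 11.50×111 = 368.72 + 2331.9 + 302.9 + 1276.5 = 4280.02
ΣP(Q1 2015)Q(Q1 2015) = 16.76×28 + 77.73×35 + 2.33×100 + 11.50×98 = 469.28 + 2720.55 + 233 + 1127 = 4549.83
L = 4280.02 / 4549.83 × 100 = 94.0699
Paasche component (current-period weights):
ΣP(Q2 2015)Q(Q2 2015) = 23.52×22 + 62.94×30 + 2.10×130 + 10.04×111 = 517.44 + 1888.2 + 273 + 1114.44 = 3793.08
ΣP(Q2 2015)Q(Q1 2015) = 23.52×28 + 62.94×35 + 2.10×100 + 10.04×98 = 658.56 + 2202.9 + 210 + 983.92 = 4055.38
P = 3793.08 / 4055.38 × 100 = 93.5320
Fisher = √(L × P) = √(94.0699 × 93.5320) = 93.8006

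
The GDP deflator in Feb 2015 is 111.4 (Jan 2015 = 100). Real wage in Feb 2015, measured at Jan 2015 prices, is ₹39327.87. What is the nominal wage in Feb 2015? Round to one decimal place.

Nominal = Real × (Index/100) = 39327.87 × (111.4/100)
        = 39327.87 × 1.114 = 43811.2472

43811.2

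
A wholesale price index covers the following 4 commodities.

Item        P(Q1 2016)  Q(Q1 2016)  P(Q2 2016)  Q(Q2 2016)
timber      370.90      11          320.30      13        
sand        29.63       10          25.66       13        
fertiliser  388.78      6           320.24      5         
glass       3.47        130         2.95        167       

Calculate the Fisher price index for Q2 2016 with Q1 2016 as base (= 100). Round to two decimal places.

Laspeyres component (base-period weights):
ΣP(Q2 2016)Q(Q1 2016) = 320.30×11 + 25.66×10 + 320.24×6 + 2.95×130 = 3523.3 + 256.6 + 1921.44 + 383.5 = 6084.84
ΣP(Q1 2016)Q(Q1 2016) = 370.90×11 + 29.63×10 + 388.78×6 + 3.47×130 = 4079.9 + 296.3 + 2332.68 + 451.1 = 7159.98
L = 6084.84 / 7159.98 × 100 = 84.9840
Paasche component (current-period weights):
ΣP(Q2 2016)Q(Q2 2016) = 320.30×13 + 25.66×13 + 320.24×5 + 2.95×167 = 4163.9 + 333.58 + 1601.2 + 492.65 = 6591.33
ΣP(Q1 2016)Q(Q2 2016) = 370.90×13 + 29.63×13 + 388.78×5 + 3.47×167 = 4821.7 + 385.19 + 1943.9 + 579.49 = 7730.28
P = 6591.33 / 7730.28 × 100 = 85.2664
Fisher = √(L × P) = √(84.9840 × 85.2664) = 85.1251

85.13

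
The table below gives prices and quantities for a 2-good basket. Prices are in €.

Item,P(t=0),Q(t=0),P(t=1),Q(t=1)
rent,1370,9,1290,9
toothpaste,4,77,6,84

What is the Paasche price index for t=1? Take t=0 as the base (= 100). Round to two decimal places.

Paasche price index uses current-period quantities as weights.
ΣP(t=1)·Q(t=1) = 1290×9 + 6×84 = 11610 + 504 = 12114
ΣP(t=0)·Q(t=1) = 1370×9 + 4×84 = 12330 + 336 = 12666
Index = 12114 / 12666 × 100 = 95.6419

95.64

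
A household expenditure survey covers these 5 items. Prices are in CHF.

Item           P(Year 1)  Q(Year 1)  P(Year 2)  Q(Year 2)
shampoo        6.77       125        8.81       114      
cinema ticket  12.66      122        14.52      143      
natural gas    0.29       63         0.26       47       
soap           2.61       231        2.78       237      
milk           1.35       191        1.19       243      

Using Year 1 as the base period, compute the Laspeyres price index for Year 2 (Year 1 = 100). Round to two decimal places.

114.95

Laspeyres price index uses base-period quantities as weights.
ΣP(Year 2)·Q(Year 1) = 8.81×125 + 14.52×122 + 0.26×63 + 2.78×231 + 1.19×191 = 1101.25 + 1771.44 + 16.38 + 642.18 + 227.29 = 3758.54
ΣP(Year 1)·Q(Year 1) = 6.77×125 + 12.66×122 + 0.29×63 + 2.61×231 + 1.35×191 = 846.25 + 1544.52 + 18.27 + 602.91 + 257.85 = 3269.8
Index = 3758.54 / 3269.8 × 100 = 114.9471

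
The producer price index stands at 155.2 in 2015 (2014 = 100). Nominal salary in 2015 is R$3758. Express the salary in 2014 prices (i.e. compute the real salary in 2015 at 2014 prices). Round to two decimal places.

2421.39

Real = Nominal ÷ (Index/100) = 3758 ÷ (155.2/100)
     = 3758 ÷ 1.552 = 2421.3918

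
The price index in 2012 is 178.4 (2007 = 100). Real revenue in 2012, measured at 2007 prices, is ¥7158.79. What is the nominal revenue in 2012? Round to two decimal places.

12771.28

Nominal = Real × (Index/100) = 7158.79 × (178.4/100)
        = 7158.79 × 1.784 = 12771.2814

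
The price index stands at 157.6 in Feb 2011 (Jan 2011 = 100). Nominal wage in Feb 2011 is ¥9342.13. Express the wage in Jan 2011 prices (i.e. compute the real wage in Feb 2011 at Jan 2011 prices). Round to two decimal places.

5927.75

Real = Nominal ÷ (Index/100) = 9342.13 ÷ (157.6/100)
     = 9342.13 ÷ 1.576 = 5927.7475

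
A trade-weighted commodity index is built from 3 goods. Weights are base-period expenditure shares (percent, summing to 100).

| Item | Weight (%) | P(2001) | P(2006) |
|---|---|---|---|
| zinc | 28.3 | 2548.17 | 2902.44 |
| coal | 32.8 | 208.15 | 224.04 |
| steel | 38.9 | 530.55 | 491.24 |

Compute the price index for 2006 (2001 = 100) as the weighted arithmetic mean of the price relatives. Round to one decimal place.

zinc: 28.3 × (2902.44/2548.17) = 28.3 × 1.139029 = 32.2345
coal: 32.8 × (224.04/208.15) = 32.8 × 1.076339 = 35.3039
steel: 38.9 × (491.24/530.55) = 38.9 × 0.925907 = 36.0178
Index = Σ wᵢ·(p₁ᵢ/p₀ᵢ) = 32.2345 + 35.3039 + 36.0178 = 103.5562

103.6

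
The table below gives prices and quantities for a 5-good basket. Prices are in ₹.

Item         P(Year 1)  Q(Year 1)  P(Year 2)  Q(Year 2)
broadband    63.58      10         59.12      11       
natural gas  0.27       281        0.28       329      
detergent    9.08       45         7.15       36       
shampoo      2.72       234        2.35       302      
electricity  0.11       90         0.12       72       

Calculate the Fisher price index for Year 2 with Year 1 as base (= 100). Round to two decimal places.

88.12

Laspeyres component (base-period weights):
ΣP(Year 2)Q(Year 1) = 59.12×10 + 0.28×281 + 7.15×45 + 2.35×234 + 0.12×90 = 591.2 + 78.68 + 321.75 + 549.9 + 10.8 = 1552.33
ΣP(Year 1)Q(Year 1) = 63.58×10 + 0.27×281 + 9.08×45 + 2.72×234 + 0.11×90 = 635.8 + 75.87 + 408.6 + 636.48 + 9.9 = 1766.65
L = 1552.33 / 1766.65 × 100 = 87.8686
Paasche component (current-period weights):
ΣP(Year 2)Q(Year 2) = 59.12×11 + 0.28×329 + 7.15×36 + 2.35×302 + 0.12×72 = 650.32 + 92.12 + 257.4 + 709.7 + 8.64 = 1718.18
ΣP(Year 1)Q(Year 2) = 63.58×11 + 0.27×329 + 9.08×36 + 2.72×302 + 0.11×72 = 699.38 + 88.83 + 326.88 + 821.44 + 7.92 = 1944.45
P = 1718.18 / 1944.45 × 100 = 88.3633
Fisher = √(L × P) = √(87.8686 × 88.3633) = 88.1156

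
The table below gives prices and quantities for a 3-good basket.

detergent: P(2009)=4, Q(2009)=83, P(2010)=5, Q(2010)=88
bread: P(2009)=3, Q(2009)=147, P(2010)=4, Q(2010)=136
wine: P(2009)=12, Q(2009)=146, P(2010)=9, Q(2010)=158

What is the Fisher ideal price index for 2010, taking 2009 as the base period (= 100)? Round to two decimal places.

91.17

Laspeyres component (base-period weights):
ΣP(2010)Q(2009) = 5×83 + 4×147 + 9×146 = 415 + 588 + 1314 = 2317
ΣP(2009)Q(2009) = 4×83 + 3×147 + 12×146 = 332 + 441 + 1752 = 2525
L = 2317 / 2525 × 100 = 91.7624
Paasche component (current-period weights):
ΣP(2010)Q(2010) = 5×88 + 4×136 + 9×158 = 440 + 544 + 1422 = 2406
ΣP(2009)Q(2010) = 4×88 + 3×136 + 12×158 = 352 + 408 + 1896 = 2656
P = 2406 / 2656 × 100 = 90.5873
Fisher = √(L × P) = √(91.7624 × 90.5873) = 91.1730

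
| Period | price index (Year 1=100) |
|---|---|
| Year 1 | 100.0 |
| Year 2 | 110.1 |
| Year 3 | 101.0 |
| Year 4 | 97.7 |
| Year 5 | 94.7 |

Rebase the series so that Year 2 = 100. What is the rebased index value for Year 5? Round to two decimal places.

86.01

Rebased(Year 5) = 94.7 / 110.1 × 100 = 86.0127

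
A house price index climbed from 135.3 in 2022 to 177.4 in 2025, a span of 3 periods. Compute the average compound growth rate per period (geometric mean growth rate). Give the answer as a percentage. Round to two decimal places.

9.45%

Growth factor = (177.4/135.3)^(1/3) = (1.311160)^(1/3) = 1.094507
Growth rate = 1.094507 − 1 = 0.094507 = 9.4507%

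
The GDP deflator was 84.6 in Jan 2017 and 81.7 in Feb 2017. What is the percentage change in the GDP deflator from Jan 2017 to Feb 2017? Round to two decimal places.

Change = (81.7 − 84.6) / 84.6 × 100
       = -2.9 / 84.6 × 100 = -3.4279%

-3.43%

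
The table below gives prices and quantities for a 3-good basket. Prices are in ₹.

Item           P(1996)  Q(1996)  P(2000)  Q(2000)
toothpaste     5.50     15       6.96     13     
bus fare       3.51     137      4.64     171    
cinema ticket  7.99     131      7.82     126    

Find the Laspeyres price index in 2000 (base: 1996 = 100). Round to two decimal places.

109.59

Laspeyres price index uses base-period quantities as weights.
ΣP(2000)·Q(1996) = 6.96×15 + 4.64×137 + 7.82×131 = 104.4 + 635.68 + 1024.42 = 1764.5
ΣP(1996)·Q(1996) = 5.50×15 + 3.51×137 + 7.99×131 = 82.5 + 480.87 + 1046.69 = 1610.06
Index = 1764.5 / 1610.06 × 100 = 109.5922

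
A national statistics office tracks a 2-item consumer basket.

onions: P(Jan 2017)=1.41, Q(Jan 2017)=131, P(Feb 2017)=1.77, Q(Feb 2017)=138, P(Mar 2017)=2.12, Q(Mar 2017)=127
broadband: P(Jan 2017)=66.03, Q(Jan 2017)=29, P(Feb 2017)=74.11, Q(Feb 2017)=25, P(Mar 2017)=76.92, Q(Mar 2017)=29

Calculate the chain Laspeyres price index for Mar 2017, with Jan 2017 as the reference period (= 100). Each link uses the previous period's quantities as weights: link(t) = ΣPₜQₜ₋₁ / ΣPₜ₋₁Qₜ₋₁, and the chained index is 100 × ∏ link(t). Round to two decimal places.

Link Jan 2017→Feb 2017:
ΣP(Feb 2017)Q(Jan 2017) = 1.77×131 + 74.11×29 = 231.87 + 2149.19 = 2381.06
ΣP(Jan 2017)Q(Jan 2017) = 1.41×131 + 66.03×29 = 184.71 + 1914.87 = 2099.58
link = 2381.06/2099.58 = 1.134065
Link Feb 2017→Mar 2017:
ΣP(Mar 2017)Q(Feb 2017) = 2.12×138 + 76.92×25 = 292.56 + 1923 = 2215.56
ΣP(Feb 2017)Q(Feb 2017) = 1.77×138 + 74.11×25 = 244.26 + 1852.75 = 2097.01
link = 2215.56/2097.01 = 1.056533
Chained index = 100 × 1.134065 × 1.056533 = 119.8177

119.82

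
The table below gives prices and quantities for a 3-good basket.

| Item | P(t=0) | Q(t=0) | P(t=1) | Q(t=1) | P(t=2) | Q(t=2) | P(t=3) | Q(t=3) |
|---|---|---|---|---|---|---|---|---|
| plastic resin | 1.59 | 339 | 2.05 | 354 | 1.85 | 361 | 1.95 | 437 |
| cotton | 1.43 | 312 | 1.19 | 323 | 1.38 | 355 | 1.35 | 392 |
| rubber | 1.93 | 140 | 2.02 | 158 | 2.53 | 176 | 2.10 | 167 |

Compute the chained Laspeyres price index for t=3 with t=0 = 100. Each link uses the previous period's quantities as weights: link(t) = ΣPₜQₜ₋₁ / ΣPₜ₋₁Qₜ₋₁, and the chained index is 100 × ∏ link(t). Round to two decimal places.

109.28

Link t=0→t=1:
ΣP(t=1)Q(t=0) = 2.05×339 + 1.19×312 + 2.02×140 = 694.95 + 371.28 + 282.8 = 1349.03
ΣP(t=0)Q(t=0) = 1.59×339 + 1.43×312 + 1.93×140 = 539.01 + 446.16 + 270.2 = 1255.37
link = 1349.03/1255.37 = 1.074607
Link t=1→t=2:
ΣP(t=2)Q(t=1) = 1.85×354 + 1.38×323 + 2.53×158 = 654.9 + 445.74 + 399.74 = 1500.38
ΣP(t=1)Q(t=1) = 2.05×354 + 1.19×323 + 2.02×158 = 725.7 + 384.37 + 319.16 = 1429.23
link = 1500.38/1429.23 = 1.049782
Link t=2→t=3:
ΣP(t=3)Q(t=2) = 1.95×361 + 1.35×355 + 2.10×176 = 703.95 + 479.25 + 369.6 = 1552.8
ΣP(t=2)Q(t=2) = 1.85×361 + 1.38×355 + 2.53×176 = 667.85 + 489.9 + 445.28 = 1603.03
link = 1552.8/1603.03 = 0.968666
Chained index = 100 × 1.074607 × 1.049782 × 0.968666 = 109.2755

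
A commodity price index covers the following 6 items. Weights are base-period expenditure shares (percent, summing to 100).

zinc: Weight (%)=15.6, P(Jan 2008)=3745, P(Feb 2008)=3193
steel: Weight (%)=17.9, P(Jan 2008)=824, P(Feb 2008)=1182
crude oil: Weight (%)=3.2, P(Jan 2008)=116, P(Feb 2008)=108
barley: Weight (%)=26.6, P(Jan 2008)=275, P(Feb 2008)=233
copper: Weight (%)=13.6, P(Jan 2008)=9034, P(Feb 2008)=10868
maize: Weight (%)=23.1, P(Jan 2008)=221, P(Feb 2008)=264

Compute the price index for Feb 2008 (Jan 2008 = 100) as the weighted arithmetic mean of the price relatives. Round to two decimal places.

108.45

zinc: 15.6 × (3193/3745) = 15.6 × 0.852603 = 13.3006
steel: 17.9 × (1182/824) = 17.9 × 1.434466 = 25.6769
crude oil: 3.2 × (108/116) = 3.2 × 0.931034 = 2.9793
barley: 26.6 × (233/275) = 26.6 × 0.847273 = 22.5375
copper: 13.6 × (10868/9034) = 13.6 × 1.203011 = 16.3609
maize: 23.1 × (264/221) = 23.1 × 1.194570 = 27.5946
Index = Σ wᵢ·(p₁ᵢ/p₀ᵢ) = 13.3006 + 25.6769 + 2.9793 + 22.5375 + 16.3609 + 27.5946 = 108.4498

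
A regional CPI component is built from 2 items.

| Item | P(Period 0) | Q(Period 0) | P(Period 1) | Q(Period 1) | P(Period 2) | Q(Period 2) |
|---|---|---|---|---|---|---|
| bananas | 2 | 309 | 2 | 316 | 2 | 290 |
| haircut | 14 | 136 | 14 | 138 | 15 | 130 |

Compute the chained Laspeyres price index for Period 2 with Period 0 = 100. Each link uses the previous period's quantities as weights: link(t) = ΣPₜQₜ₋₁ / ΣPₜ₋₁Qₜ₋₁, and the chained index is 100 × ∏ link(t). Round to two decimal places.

105.38

Link Period 0→Period 1:
ΣP(Period 1)Q(Period 0) = 2×309 + 14×136 = 618 + 1904 = 2522
ΣP(Period 0)Q(Period 0) = 2×309 + 14×136 = 618 + 1904 = 2522
link = 2522/2522 = 1.000000
Link Period 1→Period 2:
ΣP(Period 2)Q(Period 1) = 2×316 + 15×138 = 632 + 2070 = 2702
ΣP(Period 1)Q(Period 1) = 2×316 + 14×138 = 632 + 1932 = 2564
link = 2702/2564 = 1.053822
Chained index = 100 × 1.000000 × 1.053822 = 105.3822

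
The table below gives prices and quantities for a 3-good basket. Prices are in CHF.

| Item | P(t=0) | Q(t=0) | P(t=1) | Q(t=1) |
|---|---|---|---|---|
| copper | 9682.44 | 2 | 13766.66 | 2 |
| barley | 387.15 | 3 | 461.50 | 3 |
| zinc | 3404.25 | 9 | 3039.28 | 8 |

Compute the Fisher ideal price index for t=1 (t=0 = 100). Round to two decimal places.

110.72

Laspeyres component (base-period weights):
ΣP(t=1)Q(t=0) = 13766.66×2 + 461.50×3 + 3039.28×9 = 27533.32 + 1384.5 + 27353.52 = 56271.34
ΣP(t=0)Q(t=0) = 9682.44×2 + 387.15×3 + 3404.25×9 = 19364.88 + 1161.45 + 30638.25 = 51164.58
L = 56271.34 / 51164.58 × 100 = 109.9810
Paasche component (current-period weights):
ΣP(t=1)Q(t=1) = 13766.66×2 + 461.50×3 + 3039.28×8 = 27533.32 + 1384.5 + 24314.24 = 53232.06
ΣP(t=0)Q(t=1) = 9682.44×2 + 387.15×3 + 3404.25×8 = 19364.88 + 1161.45 + 27234 = 47760.33
P = 53232.06 / 47760.33 × 100 = 111.4566
Fisher = √(L × P) = √(109.9810 × 111.4566) = 110.7164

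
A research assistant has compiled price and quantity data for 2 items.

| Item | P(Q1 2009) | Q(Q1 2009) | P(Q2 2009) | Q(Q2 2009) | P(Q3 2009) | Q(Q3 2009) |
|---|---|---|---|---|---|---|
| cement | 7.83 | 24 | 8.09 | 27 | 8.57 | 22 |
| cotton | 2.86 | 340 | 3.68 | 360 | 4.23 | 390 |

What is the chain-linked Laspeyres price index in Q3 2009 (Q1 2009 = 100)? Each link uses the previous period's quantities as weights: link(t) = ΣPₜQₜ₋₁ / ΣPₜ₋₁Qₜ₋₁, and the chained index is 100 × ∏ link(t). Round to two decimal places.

141.59

Link Q1 2009→Q2 2009:
ΣP(Q2 2009)Q(Q1 2009) = 8.09×24 + 3.68×340 = 194.16 + 1251.2 = 1445.36
ΣP(Q1 2009)Q(Q1 2009) = 7.83×24 + 2.86×340 = 187.92 + 972.4 = 1160.32
link = 1445.36/1160.32 = 1.245656
Link Q2 2009→Q3 2009:
ΣP(Q3 2009)Q(Q2 2009) = 8.57×27 + 4.23×360 = 231.39 + 1522.8 = 1754.19
ΣP(Q2 2009)Q(Q2 2009) = 8.09×27 + 3.68×360 = 218.43 + 1324.8 = 1543.23
link = 1754.19/1543.23 = 1.136700
Chained index = 100 × 1.245656 × 1.136700 = 141.5938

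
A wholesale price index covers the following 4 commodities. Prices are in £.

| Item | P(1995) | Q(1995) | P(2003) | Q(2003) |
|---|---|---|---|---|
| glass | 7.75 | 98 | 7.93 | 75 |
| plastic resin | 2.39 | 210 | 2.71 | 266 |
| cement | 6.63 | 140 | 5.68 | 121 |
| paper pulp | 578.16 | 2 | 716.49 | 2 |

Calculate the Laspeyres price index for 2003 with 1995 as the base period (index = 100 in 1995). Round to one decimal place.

106.8

Laspeyres price index uses base-period quantities as weights.
ΣP(2003)·Q(1995) = 7.93×98 + 2.71×210 + 5.68×140 + 716.49×2 = 777.14 + 569.1 + 795.2 + 1432.98 = 3574.42
ΣP(1995)·Q(1995) = 7.75×98 + 2.39×210 + 6.63×140 + 578.16×2 = 759.5 + 501.9 + 928.2 + 1156.32 = 3345.92
Index = 3574.42 / 3345.92 × 100 = 106.8292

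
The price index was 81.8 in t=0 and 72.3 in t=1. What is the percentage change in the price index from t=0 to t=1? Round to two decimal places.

Change = (72.3 − 81.8) / 81.8 × 100
       = -9.5 / 81.8 × 100 = -11.6137%

-11.61%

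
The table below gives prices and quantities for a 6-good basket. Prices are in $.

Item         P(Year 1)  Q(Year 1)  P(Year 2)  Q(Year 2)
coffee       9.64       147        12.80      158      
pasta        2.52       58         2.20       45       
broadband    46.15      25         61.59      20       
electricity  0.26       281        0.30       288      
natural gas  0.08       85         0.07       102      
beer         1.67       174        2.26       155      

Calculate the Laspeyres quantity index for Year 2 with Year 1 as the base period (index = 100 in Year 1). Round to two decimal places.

Laspeyres quantity index uses base-period prices as weights.
ΣP(Year 1)·Q(Year 2) = 9.64×158 + 2.52×45 + 46.15×20 + 0.26×288 + 0.08×102 + 1.67×155 = 1523.12 + 113.4 + 923 + 74.88 + 8.16 + 258.85 = 2901.41
ΣP(Year 1)·Q(Year 1) = 9.64×147 + 2.52×58 + 46.15×25 + 0.26×281 + 0.08×85 + 1.67×174 = 1417.08 + 146.16 + 1153.75 + 73.06 + 6.8 + 290.58 = 3087.43
Index = 2901.41 / 3087.43 × 100 = 93.9749

93.97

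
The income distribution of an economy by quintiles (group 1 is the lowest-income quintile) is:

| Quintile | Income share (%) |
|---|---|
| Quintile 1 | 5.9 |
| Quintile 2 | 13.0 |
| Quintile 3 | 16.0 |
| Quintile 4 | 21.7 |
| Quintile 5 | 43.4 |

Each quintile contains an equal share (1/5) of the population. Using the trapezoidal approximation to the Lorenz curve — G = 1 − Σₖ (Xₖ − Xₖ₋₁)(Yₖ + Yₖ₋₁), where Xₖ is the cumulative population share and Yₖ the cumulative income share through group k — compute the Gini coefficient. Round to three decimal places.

Cumulative income shares Yₖ: 0.0590, 0.1890, 0.3490, 0.5660, 1.0000
Σ (Xₖ−Xₖ₋₁)(Yₖ+Yₖ₋₁) = (1/5)(0.0590+0.0000) + (1/5)(0.1890+0.0590) + (1/5)(0.3490+0.1890) + (1/5)(0.5660+0.3490) + (1/5)(1.0000+0.5660)
  = 0.0118 + 0.0496 + 0.1076 + 0.1830 + 0.3132 = 0.6652
G = 1 − 0.6652 = 0.3348

0.335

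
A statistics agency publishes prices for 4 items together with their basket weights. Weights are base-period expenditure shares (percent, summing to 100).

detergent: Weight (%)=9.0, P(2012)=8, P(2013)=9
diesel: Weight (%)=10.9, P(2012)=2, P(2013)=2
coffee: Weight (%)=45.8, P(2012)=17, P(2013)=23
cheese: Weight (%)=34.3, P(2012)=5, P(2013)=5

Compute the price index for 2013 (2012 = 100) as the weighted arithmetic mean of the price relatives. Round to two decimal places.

detergent: 9.0 × (9/8) = 9.0 × 1.125000 = 10.1250
diesel: 10.9 × (2/2) = 10.9 × 1.000000 = 10.9000
coffee: 45.8 × (23/17) = 45.8 × 1.352941 = 61.9647
cheese: 34.3 × (5/5) = 34.3 × 1.000000 = 34.3000
Index = Σ wᵢ·(p₁ᵢ/p₀ᵢ) = 10.1250 + 10.9000 + 61.9647 + 34.3000 = 117.2897

117.29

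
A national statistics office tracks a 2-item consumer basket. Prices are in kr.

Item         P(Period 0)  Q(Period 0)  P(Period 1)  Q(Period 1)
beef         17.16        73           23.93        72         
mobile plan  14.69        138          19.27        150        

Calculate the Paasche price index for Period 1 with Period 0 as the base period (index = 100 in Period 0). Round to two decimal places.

Paasche price index uses current-period quantities as weights.
ΣP(Period 1)·Q(Period 1) = 23.93×72 + 19.27×150 = 1722.96 + 2890.5 = 4613.46
ΣP(Period 0)·Q(Period 1) = 17.16×72 + 14.69×150 = 1235.52 + 2203.5 = 3439.02
Index = 4613.46 / 3439.02 × 100 = 134.1504

134.15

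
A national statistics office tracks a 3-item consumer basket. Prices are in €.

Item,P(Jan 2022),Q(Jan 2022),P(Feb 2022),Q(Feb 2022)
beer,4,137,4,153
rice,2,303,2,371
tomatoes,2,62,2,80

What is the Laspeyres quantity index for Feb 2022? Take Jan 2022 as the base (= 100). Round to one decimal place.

Laspeyres quantity index uses base-period prices as weights.
ΣP(Jan 2022)·Q(Feb 2022) = 4×153 + 2×371 + 2×80 = 612 + 742 + 160 = 1514
ΣP(Jan 2022)·Q(Jan 2022) = 4×137 + 2×303 + 2×62 = 548 + 606 + 124 = 1278
Index = 1514 / 1278 × 100 = 118.4664

118.5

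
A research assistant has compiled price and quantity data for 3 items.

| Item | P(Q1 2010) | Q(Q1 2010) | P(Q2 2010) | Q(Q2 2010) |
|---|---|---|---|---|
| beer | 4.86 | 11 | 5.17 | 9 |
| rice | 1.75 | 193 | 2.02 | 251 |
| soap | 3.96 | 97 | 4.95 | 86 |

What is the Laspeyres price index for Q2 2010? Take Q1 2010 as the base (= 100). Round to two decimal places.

Laspeyres price index uses base-period quantities as weights.
ΣP(Q2 2010)·Q(Q1 2010) = 5.17×11 + 2.02×193 + 4.95×97 = 56.87 + 389.86 + 480.15 = 926.88
ΣP(Q1 2010)·Q(Q1 2010) = 4.86×11 + 1.75×193 + 3.96×97 = 53.46 + 337.75 + 384.12 = 775.33
Index = 926.88 / 775.33 × 100 = 119.5465

119.55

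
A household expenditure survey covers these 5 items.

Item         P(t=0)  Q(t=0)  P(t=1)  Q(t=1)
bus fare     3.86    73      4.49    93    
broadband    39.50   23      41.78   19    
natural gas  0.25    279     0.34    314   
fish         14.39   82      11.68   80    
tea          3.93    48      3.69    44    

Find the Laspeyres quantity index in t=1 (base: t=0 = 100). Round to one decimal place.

95.6

Laspeyres quantity index uses base-period prices as weights.
ΣP(t=0)·Q(t=1) = 3.86×93 + 39.50×19 + 0.25×314 + 14.39×80 + 3.93×44 = 358.98 + 750.5 + 78.5 + 1151.2 + 172.92 = 2512.1
ΣP(t=0)·Q(t=0) = 3.86×73 + 39.50×23 + 0.25×279 + 14.39×82 + 3.93×48 = 281.78 + 908.5 + 69.75 + 1179.98 + 188.64 = 2628.65
Index = 2512.1 / 2628.65 × 100 = 95.5662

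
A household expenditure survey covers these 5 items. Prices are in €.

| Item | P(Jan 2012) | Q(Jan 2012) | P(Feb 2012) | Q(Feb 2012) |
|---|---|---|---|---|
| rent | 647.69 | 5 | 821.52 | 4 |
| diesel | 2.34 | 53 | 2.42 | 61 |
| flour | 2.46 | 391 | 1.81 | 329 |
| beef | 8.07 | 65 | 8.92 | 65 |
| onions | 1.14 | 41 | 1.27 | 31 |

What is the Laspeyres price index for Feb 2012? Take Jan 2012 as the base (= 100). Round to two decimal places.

Laspeyres price index uses base-period quantities as weights.
ΣP(Feb 2012)·Q(Jan 2012) = 821.52×5 + 2.42×53 + 1.81×391 + 8.92×65 + 1.27×41 = 4107.6 + 128.26 + 707.71 + 579.8 + 52.07 = 5575.44
ΣP(Jan 2012)·Q(Jan 2012) = 647.69×5 + 2.34×53 + 2.46×391 + 8.07×65 + 1.14×41 = 3238.45 + 124.02 + 961.86 + 524.55 + 46.74 = 4895.62
Index = 5575.44 / 4895.62 × 100 = 113.8863

113.89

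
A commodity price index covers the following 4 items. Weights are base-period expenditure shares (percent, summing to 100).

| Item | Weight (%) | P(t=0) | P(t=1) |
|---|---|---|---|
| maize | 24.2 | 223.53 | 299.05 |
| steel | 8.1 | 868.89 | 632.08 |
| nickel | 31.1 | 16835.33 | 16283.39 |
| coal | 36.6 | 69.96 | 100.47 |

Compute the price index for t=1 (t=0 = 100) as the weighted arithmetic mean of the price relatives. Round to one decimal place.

120.9

maize: 24.2 × (299.05/223.53) = 24.2 × 1.337852 = 32.3760
steel: 8.1 × (632.08/868.89) = 8.1 × 0.727457 = 5.8924
nickel: 31.1 × (16283.39/16835.33) = 31.1 × 0.967215 = 30.0804
coal: 36.6 × (100.47/69.96) = 36.6 × 1.436106 = 52.5615
Index = Σ wᵢ·(p₁ᵢ/p₀ᵢ) = 32.3760 + 5.8924 + 30.0804 + 52.5615 = 120.9103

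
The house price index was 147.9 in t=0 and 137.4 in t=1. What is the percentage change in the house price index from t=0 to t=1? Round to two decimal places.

Change = (137.4 − 147.9) / 147.9 × 100
       = -10.5 / 147.9 × 100 = -7.0994%

-7.10%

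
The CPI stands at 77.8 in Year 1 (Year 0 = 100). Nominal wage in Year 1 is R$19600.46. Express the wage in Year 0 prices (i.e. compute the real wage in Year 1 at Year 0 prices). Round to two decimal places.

25193.39

Real = Nominal ÷ (Index/100) = 19600.46 ÷ (77.8/100)
     = 19600.46 ÷ 0.778 = 25193.3933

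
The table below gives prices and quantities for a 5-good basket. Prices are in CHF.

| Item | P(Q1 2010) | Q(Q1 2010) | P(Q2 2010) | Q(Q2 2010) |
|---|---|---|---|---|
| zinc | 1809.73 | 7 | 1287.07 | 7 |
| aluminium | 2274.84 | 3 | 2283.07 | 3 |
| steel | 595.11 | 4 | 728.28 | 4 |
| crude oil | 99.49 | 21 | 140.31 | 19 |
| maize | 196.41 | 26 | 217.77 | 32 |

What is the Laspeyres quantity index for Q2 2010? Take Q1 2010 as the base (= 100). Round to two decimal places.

Laspeyres quantity index uses base-period prices as weights.
ΣP(Q1 2010)·Q(Q2 2010) = 1809.73×7 + 2274.84×3 + 595.11×4 + 99.49×19 + 196.41×32 = 12668.11 + 6824.52 + 2380.44 + 1890.31 + 6285.12 = 30048.5
ΣP(Q1 2010)·Q(Q1 2010) = 1809.73×7 + 2274.84×3 + 595.11×4 + 99.49×21 + 196.41×26 = 12668.11 + 6824.52 + 2380.44 + 2089.29 + 5106.66 = 29069.02
Index = 30048.5 / 29069.02 × 100 = 103.3695

103.37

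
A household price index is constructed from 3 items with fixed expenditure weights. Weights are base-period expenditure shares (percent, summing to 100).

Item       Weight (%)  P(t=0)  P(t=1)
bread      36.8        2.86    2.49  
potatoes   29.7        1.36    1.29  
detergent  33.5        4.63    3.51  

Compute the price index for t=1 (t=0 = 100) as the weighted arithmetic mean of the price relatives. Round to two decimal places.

85.61

bread: 36.8 × (2.49/2.86) = 36.8 × 0.870629 = 32.0392
potatoes: 29.7 × (1.29/1.36) = 29.7 × 0.948529 = 28.1713
detergent: 33.5 × (3.51/4.63) = 33.5 × 0.758099 = 25.3963
Index = Σ wᵢ·(p₁ᵢ/p₀ᵢ) = 32.0392 + 28.1713 + 25.3963 = 85.6068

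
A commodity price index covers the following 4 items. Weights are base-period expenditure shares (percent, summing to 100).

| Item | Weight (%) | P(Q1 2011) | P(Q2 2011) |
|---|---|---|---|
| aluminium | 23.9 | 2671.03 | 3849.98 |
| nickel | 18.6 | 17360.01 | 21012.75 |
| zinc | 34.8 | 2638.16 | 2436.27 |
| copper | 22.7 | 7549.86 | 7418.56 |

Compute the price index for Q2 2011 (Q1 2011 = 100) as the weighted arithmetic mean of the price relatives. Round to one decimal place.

aluminium: 23.9 × (3849.98/2671.03) = 23.9 × 1.441384 = 34.4491
nickel: 18.6 × (21012.75/17360.01) = 18.6 × 1.210411 = 22.5136
zinc: 34.8 × (2436.27/2638.16) = 34.8 × 0.923473 = 32.1369
copper: 22.7 × (7418.56/7549.86) = 22.7 × 0.982609 = 22.3052
Index = Σ wᵢ·(p₁ᵢ/p₀ᵢ) = 34.4491 + 22.5136 + 32.1369 + 22.3052 = 111.4048

111.4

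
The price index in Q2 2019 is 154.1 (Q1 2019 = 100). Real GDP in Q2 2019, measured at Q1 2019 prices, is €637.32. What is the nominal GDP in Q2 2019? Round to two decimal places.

982.11

Nominal = Real × (Index/100) = 637.32 × (154.1/100)
        = 637.32 × 1.541 = 982.1101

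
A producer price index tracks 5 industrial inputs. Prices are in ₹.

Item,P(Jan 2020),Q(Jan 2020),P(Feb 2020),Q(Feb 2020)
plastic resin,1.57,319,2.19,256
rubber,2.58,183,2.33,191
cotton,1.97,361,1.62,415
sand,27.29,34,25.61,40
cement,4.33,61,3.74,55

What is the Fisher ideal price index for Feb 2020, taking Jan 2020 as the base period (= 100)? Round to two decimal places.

96.62

Laspeyres component (base-period weights):
ΣP(Feb 2020)Q(Jan 2020) = 2.19×319 + 2.33×183 + 1.62×361 + 25.61×34 + 3.74×61 = 698.61 + 426.39 + 584.82 + 870.74 + 228.14 = 2808.7
ΣP(Jan 2020)Q(Jan 2020) = 1.57×319 + 2.58×183 + 1.97×361 + 27.29×34 + 4.33×61 = 500.83 + 472.14 + 711.17 + 927.86 + 264.13 = 2876.13
L = 2808.7 / 2876.13 × 100 = 97.6555
Paasche component (current-period weights):
ΣP(Feb 2020)Q(Feb 2020) = 2.19×256 + 2.33×191 + 1.62×415 + 25.61×40 + 3.74×55 = 560.64 + 445.03 + 672.3 + 1024.4 + 205.7 = 2908.07
ΣP(Jan 2020)Q(Feb 2020) = 1.57×256 + 2.58×191 + 1.97×415 + 27.29×40 + 4.33×55 = 401.92 + 492.78 + 817.55 + 1091.6 + 238.15 = 3042
P = 2908.07 / 3042 × 100 = 95.5973
Fisher = √(L × P) = √(97.6555 × 95.5973) = 96.6209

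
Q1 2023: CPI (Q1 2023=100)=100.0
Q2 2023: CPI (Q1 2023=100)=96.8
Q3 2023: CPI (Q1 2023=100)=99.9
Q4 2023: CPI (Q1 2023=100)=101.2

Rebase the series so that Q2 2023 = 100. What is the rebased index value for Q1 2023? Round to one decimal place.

103.3

Rebased(Q1 2023) = 100.0 / 96.8 × 100 = 103.3058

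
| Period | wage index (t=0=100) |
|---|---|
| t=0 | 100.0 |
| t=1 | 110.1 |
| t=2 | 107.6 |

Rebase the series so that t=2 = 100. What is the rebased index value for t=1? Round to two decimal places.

102.32

Rebased(t=1) = 110.1 / 107.6 × 100 = 102.3234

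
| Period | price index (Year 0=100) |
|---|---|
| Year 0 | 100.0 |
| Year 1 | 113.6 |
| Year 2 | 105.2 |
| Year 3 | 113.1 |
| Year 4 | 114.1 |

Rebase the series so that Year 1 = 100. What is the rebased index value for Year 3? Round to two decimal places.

99.56

Rebased(Year 3) = 113.1 / 113.6 × 100 = 99.5599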